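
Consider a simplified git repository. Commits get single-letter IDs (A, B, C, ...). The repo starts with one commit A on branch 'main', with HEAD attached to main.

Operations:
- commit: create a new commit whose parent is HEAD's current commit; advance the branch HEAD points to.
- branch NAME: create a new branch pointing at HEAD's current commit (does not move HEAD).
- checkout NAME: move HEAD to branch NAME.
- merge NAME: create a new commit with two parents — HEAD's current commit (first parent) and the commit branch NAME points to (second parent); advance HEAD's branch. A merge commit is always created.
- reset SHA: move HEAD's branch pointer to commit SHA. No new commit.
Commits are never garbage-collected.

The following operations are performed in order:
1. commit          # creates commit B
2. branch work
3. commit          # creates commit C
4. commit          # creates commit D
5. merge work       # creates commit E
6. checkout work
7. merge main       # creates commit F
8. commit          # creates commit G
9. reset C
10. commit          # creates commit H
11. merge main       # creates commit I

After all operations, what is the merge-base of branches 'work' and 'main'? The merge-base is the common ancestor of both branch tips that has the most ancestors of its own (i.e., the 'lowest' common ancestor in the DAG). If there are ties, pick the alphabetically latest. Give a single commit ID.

After op 1 (commit): HEAD=main@B [main=B]
After op 2 (branch): HEAD=main@B [main=B work=B]
After op 3 (commit): HEAD=main@C [main=C work=B]
After op 4 (commit): HEAD=main@D [main=D work=B]
After op 5 (merge): HEAD=main@E [main=E work=B]
After op 6 (checkout): HEAD=work@B [main=E work=B]
After op 7 (merge): HEAD=work@F [main=E work=F]
After op 8 (commit): HEAD=work@G [main=E work=G]
After op 9 (reset): HEAD=work@C [main=E work=C]
After op 10 (commit): HEAD=work@H [main=E work=H]
After op 11 (merge): HEAD=work@I [main=E work=I]
ancestors(work=I): ['A', 'B', 'C', 'D', 'E', 'H', 'I']
ancestors(main=E): ['A', 'B', 'C', 'D', 'E']
common: ['A', 'B', 'C', 'D', 'E']

Answer: E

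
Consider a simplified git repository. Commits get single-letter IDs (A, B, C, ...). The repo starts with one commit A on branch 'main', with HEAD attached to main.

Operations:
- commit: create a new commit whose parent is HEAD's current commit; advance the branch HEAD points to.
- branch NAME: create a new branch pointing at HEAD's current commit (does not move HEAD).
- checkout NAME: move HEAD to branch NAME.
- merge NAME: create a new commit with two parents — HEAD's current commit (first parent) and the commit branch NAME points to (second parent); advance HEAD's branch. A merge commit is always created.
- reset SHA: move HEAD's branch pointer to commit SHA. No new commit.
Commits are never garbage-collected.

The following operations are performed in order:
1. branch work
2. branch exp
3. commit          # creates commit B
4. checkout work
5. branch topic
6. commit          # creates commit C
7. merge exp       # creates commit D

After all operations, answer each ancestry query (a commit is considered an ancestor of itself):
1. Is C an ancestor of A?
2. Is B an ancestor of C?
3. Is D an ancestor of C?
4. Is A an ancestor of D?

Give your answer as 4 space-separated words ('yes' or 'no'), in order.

Answer: no no no yes

Derivation:
After op 1 (branch): HEAD=main@A [main=A work=A]
After op 2 (branch): HEAD=main@A [exp=A main=A work=A]
After op 3 (commit): HEAD=main@B [exp=A main=B work=A]
After op 4 (checkout): HEAD=work@A [exp=A main=B work=A]
After op 5 (branch): HEAD=work@A [exp=A main=B topic=A work=A]
After op 6 (commit): HEAD=work@C [exp=A main=B topic=A work=C]
After op 7 (merge): HEAD=work@D [exp=A main=B topic=A work=D]
ancestors(A) = {A}; C in? no
ancestors(C) = {A,C}; B in? no
ancestors(C) = {A,C}; D in? no
ancestors(D) = {A,C,D}; A in? yes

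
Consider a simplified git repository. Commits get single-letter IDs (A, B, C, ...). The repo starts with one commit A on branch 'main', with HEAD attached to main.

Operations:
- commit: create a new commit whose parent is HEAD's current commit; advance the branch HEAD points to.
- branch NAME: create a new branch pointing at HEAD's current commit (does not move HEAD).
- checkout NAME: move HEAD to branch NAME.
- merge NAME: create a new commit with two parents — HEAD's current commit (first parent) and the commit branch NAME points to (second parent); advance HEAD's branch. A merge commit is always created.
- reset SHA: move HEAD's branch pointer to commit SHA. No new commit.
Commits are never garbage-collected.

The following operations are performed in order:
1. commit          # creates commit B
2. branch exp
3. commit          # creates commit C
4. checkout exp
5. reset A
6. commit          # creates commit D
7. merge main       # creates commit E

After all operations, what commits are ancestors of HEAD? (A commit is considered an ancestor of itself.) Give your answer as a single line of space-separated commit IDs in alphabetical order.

Answer: A B C D E

Derivation:
After op 1 (commit): HEAD=main@B [main=B]
After op 2 (branch): HEAD=main@B [exp=B main=B]
After op 3 (commit): HEAD=main@C [exp=B main=C]
After op 4 (checkout): HEAD=exp@B [exp=B main=C]
After op 5 (reset): HEAD=exp@A [exp=A main=C]
After op 6 (commit): HEAD=exp@D [exp=D main=C]
After op 7 (merge): HEAD=exp@E [exp=E main=C]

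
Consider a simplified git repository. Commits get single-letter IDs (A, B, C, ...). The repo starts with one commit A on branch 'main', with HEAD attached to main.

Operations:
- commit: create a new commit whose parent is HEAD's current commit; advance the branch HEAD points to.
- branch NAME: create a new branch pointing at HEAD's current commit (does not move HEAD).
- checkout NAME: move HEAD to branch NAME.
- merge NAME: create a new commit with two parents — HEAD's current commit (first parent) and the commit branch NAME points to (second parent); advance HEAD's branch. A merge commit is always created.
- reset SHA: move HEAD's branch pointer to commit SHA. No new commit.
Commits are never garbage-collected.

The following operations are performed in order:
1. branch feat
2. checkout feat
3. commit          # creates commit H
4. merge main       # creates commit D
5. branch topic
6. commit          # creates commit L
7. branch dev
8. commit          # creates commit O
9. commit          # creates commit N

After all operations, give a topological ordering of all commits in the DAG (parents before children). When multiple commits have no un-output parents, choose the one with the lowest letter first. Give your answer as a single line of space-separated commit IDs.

After op 1 (branch): HEAD=main@A [feat=A main=A]
After op 2 (checkout): HEAD=feat@A [feat=A main=A]
After op 3 (commit): HEAD=feat@H [feat=H main=A]
After op 4 (merge): HEAD=feat@D [feat=D main=A]
After op 5 (branch): HEAD=feat@D [feat=D main=A topic=D]
After op 6 (commit): HEAD=feat@L [feat=L main=A topic=D]
After op 7 (branch): HEAD=feat@L [dev=L feat=L main=A topic=D]
After op 8 (commit): HEAD=feat@O [dev=L feat=O main=A topic=D]
After op 9 (commit): HEAD=feat@N [dev=L feat=N main=A topic=D]
commit A: parents=[]
commit D: parents=['H', 'A']
commit H: parents=['A']
commit L: parents=['D']
commit N: parents=['O']
commit O: parents=['L']

Answer: A H D L O N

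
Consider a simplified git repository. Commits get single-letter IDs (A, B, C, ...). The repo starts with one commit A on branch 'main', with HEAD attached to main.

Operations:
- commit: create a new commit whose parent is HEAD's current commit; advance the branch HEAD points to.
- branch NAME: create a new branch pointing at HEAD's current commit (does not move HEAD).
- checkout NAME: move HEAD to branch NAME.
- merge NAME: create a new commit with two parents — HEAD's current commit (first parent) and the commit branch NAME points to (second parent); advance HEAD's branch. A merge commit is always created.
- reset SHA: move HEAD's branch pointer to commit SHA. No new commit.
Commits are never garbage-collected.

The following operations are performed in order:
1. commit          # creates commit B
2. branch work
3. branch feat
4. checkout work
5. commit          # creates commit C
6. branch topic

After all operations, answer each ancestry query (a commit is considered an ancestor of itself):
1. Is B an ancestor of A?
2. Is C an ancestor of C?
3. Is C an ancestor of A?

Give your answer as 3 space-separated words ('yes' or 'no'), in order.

After op 1 (commit): HEAD=main@B [main=B]
After op 2 (branch): HEAD=main@B [main=B work=B]
After op 3 (branch): HEAD=main@B [feat=B main=B work=B]
After op 4 (checkout): HEAD=work@B [feat=B main=B work=B]
After op 5 (commit): HEAD=work@C [feat=B main=B work=C]
After op 6 (branch): HEAD=work@C [feat=B main=B topic=C work=C]
ancestors(A) = {A}; B in? no
ancestors(C) = {A,B,C}; C in? yes
ancestors(A) = {A}; C in? no

Answer: no yes no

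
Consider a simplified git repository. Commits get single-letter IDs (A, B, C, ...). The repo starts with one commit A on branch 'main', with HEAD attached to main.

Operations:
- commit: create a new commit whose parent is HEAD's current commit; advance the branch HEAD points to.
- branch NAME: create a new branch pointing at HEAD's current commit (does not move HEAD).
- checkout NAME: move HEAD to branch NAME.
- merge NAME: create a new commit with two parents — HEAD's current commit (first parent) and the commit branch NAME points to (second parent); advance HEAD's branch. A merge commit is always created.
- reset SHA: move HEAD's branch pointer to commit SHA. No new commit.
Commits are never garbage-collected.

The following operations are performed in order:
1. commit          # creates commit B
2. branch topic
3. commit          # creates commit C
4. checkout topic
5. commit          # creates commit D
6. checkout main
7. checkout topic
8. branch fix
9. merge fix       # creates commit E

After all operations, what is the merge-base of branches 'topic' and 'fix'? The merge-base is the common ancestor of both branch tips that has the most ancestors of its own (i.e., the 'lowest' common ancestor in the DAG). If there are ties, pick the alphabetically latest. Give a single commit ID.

After op 1 (commit): HEAD=main@B [main=B]
After op 2 (branch): HEAD=main@B [main=B topic=B]
After op 3 (commit): HEAD=main@C [main=C topic=B]
After op 4 (checkout): HEAD=topic@B [main=C topic=B]
After op 5 (commit): HEAD=topic@D [main=C topic=D]
After op 6 (checkout): HEAD=main@C [main=C topic=D]
After op 7 (checkout): HEAD=topic@D [main=C topic=D]
After op 8 (branch): HEAD=topic@D [fix=D main=C topic=D]
After op 9 (merge): HEAD=topic@E [fix=D main=C topic=E]
ancestors(topic=E): ['A', 'B', 'D', 'E']
ancestors(fix=D): ['A', 'B', 'D']
common: ['A', 'B', 'D']

Answer: D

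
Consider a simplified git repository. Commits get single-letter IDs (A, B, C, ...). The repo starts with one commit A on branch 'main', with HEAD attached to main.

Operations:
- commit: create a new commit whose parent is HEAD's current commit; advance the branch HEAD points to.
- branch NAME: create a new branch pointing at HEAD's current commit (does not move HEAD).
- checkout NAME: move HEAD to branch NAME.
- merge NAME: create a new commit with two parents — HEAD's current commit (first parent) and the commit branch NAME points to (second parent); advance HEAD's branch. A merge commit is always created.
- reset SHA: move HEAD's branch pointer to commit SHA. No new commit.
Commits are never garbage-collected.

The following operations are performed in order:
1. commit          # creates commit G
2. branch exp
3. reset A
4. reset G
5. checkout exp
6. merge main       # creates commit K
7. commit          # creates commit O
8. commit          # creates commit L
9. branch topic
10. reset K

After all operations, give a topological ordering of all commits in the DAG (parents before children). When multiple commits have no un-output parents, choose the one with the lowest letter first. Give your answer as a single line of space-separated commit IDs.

After op 1 (commit): HEAD=main@G [main=G]
After op 2 (branch): HEAD=main@G [exp=G main=G]
After op 3 (reset): HEAD=main@A [exp=G main=A]
After op 4 (reset): HEAD=main@G [exp=G main=G]
After op 5 (checkout): HEAD=exp@G [exp=G main=G]
After op 6 (merge): HEAD=exp@K [exp=K main=G]
After op 7 (commit): HEAD=exp@O [exp=O main=G]
After op 8 (commit): HEAD=exp@L [exp=L main=G]
After op 9 (branch): HEAD=exp@L [exp=L main=G topic=L]
After op 10 (reset): HEAD=exp@K [exp=K main=G topic=L]
commit A: parents=[]
commit G: parents=['A']
commit K: parents=['G', 'G']
commit L: parents=['O']
commit O: parents=['K']

Answer: A G K O L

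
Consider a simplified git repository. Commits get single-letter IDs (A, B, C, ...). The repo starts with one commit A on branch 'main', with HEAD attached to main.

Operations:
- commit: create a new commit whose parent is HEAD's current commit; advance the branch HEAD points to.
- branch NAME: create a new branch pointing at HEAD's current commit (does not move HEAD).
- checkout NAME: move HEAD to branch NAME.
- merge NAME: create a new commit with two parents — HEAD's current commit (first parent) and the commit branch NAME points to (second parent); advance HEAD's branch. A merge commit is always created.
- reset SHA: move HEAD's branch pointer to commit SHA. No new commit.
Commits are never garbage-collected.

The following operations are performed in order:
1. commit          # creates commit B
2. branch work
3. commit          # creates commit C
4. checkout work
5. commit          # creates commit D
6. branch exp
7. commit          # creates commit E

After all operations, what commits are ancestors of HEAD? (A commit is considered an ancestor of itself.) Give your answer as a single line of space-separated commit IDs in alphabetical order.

After op 1 (commit): HEAD=main@B [main=B]
After op 2 (branch): HEAD=main@B [main=B work=B]
After op 3 (commit): HEAD=main@C [main=C work=B]
After op 4 (checkout): HEAD=work@B [main=C work=B]
After op 5 (commit): HEAD=work@D [main=C work=D]
After op 6 (branch): HEAD=work@D [exp=D main=C work=D]
After op 7 (commit): HEAD=work@E [exp=D main=C work=E]

Answer: A B D E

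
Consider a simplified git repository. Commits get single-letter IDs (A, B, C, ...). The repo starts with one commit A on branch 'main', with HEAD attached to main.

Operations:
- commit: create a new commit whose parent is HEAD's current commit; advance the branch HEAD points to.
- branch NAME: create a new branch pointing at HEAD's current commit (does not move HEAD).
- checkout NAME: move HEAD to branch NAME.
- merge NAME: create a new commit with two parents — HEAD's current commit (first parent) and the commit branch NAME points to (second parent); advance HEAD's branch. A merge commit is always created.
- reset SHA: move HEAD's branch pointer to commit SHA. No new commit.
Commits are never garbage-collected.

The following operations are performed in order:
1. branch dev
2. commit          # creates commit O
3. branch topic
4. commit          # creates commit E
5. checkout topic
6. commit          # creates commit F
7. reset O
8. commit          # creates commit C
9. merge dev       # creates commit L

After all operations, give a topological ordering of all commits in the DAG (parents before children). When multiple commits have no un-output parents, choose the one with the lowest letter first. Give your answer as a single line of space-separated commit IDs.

After op 1 (branch): HEAD=main@A [dev=A main=A]
After op 2 (commit): HEAD=main@O [dev=A main=O]
After op 3 (branch): HEAD=main@O [dev=A main=O topic=O]
After op 4 (commit): HEAD=main@E [dev=A main=E topic=O]
After op 5 (checkout): HEAD=topic@O [dev=A main=E topic=O]
After op 6 (commit): HEAD=topic@F [dev=A main=E topic=F]
After op 7 (reset): HEAD=topic@O [dev=A main=E topic=O]
After op 8 (commit): HEAD=topic@C [dev=A main=E topic=C]
After op 9 (merge): HEAD=topic@L [dev=A main=E topic=L]
commit A: parents=[]
commit C: parents=['O']
commit E: parents=['O']
commit F: parents=['O']
commit L: parents=['C', 'A']
commit O: parents=['A']

Answer: A O C E F L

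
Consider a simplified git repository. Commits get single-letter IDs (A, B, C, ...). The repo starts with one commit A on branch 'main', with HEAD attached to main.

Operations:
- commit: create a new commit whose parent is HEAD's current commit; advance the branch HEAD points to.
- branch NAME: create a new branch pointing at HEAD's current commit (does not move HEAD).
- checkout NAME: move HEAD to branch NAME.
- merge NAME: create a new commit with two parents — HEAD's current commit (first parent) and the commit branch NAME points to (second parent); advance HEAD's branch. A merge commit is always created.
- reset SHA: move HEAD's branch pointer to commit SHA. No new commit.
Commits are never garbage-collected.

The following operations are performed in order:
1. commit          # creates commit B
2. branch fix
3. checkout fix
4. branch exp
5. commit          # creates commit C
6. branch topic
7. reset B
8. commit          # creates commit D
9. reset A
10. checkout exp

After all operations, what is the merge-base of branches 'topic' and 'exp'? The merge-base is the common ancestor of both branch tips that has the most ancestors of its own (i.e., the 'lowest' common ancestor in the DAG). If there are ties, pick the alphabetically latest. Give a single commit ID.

After op 1 (commit): HEAD=main@B [main=B]
After op 2 (branch): HEAD=main@B [fix=B main=B]
After op 3 (checkout): HEAD=fix@B [fix=B main=B]
After op 4 (branch): HEAD=fix@B [exp=B fix=B main=B]
After op 5 (commit): HEAD=fix@C [exp=B fix=C main=B]
After op 6 (branch): HEAD=fix@C [exp=B fix=C main=B topic=C]
After op 7 (reset): HEAD=fix@B [exp=B fix=B main=B topic=C]
After op 8 (commit): HEAD=fix@D [exp=B fix=D main=B topic=C]
After op 9 (reset): HEAD=fix@A [exp=B fix=A main=B topic=C]
After op 10 (checkout): HEAD=exp@B [exp=B fix=A main=B topic=C]
ancestors(topic=C): ['A', 'B', 'C']
ancestors(exp=B): ['A', 'B']
common: ['A', 'B']

Answer: B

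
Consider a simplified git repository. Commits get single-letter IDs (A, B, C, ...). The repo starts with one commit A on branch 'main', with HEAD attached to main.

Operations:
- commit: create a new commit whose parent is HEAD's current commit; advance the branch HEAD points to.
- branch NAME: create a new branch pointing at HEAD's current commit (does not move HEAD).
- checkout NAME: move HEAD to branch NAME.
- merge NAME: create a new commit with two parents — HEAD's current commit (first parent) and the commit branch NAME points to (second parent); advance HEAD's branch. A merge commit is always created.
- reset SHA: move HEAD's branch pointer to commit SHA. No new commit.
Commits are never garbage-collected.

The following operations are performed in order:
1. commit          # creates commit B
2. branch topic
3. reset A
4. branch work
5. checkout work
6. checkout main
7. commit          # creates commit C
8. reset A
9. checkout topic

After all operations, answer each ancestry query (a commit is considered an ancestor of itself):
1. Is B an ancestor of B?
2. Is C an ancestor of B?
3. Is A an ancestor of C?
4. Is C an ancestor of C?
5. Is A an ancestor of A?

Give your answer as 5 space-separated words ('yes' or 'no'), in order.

After op 1 (commit): HEAD=main@B [main=B]
After op 2 (branch): HEAD=main@B [main=B topic=B]
After op 3 (reset): HEAD=main@A [main=A topic=B]
After op 4 (branch): HEAD=main@A [main=A topic=B work=A]
After op 5 (checkout): HEAD=work@A [main=A topic=B work=A]
After op 6 (checkout): HEAD=main@A [main=A topic=B work=A]
After op 7 (commit): HEAD=main@C [main=C topic=B work=A]
After op 8 (reset): HEAD=main@A [main=A topic=B work=A]
After op 9 (checkout): HEAD=topic@B [main=A topic=B work=A]
ancestors(B) = {A,B}; B in? yes
ancestors(B) = {A,B}; C in? no
ancestors(C) = {A,C}; A in? yes
ancestors(C) = {A,C}; C in? yes
ancestors(A) = {A}; A in? yes

Answer: yes no yes yes yes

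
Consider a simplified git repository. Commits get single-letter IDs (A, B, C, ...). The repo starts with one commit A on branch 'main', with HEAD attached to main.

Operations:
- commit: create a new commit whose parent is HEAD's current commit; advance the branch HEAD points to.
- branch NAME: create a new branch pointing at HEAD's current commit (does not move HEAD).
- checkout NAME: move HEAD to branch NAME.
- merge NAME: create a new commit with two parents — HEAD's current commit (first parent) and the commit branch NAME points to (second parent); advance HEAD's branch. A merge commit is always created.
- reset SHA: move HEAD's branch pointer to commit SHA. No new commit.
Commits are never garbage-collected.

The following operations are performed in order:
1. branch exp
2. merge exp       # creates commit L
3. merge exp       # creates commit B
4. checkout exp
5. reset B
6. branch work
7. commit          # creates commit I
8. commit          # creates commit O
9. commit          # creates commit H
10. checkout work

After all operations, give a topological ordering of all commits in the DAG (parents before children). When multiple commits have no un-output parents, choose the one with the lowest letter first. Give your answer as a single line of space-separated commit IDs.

Answer: A L B I O H

Derivation:
After op 1 (branch): HEAD=main@A [exp=A main=A]
After op 2 (merge): HEAD=main@L [exp=A main=L]
After op 3 (merge): HEAD=main@B [exp=A main=B]
After op 4 (checkout): HEAD=exp@A [exp=A main=B]
After op 5 (reset): HEAD=exp@B [exp=B main=B]
After op 6 (branch): HEAD=exp@B [exp=B main=B work=B]
After op 7 (commit): HEAD=exp@I [exp=I main=B work=B]
After op 8 (commit): HEAD=exp@O [exp=O main=B work=B]
After op 9 (commit): HEAD=exp@H [exp=H main=B work=B]
After op 10 (checkout): HEAD=work@B [exp=H main=B work=B]
commit A: parents=[]
commit B: parents=['L', 'A']
commit H: parents=['O']
commit I: parents=['B']
commit L: parents=['A', 'A']
commit O: parents=['I']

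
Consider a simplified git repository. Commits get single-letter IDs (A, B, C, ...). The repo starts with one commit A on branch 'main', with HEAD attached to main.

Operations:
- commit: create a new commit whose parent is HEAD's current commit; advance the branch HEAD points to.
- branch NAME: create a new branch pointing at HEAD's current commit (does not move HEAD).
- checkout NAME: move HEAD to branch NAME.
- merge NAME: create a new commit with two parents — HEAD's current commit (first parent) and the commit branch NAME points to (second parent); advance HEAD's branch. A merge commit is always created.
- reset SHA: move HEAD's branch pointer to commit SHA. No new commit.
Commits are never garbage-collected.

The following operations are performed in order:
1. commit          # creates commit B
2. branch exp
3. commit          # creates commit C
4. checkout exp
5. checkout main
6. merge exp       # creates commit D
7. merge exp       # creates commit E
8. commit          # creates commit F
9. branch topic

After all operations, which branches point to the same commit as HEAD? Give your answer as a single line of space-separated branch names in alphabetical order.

After op 1 (commit): HEAD=main@B [main=B]
After op 2 (branch): HEAD=main@B [exp=B main=B]
After op 3 (commit): HEAD=main@C [exp=B main=C]
After op 4 (checkout): HEAD=exp@B [exp=B main=C]
After op 5 (checkout): HEAD=main@C [exp=B main=C]
After op 6 (merge): HEAD=main@D [exp=B main=D]
After op 7 (merge): HEAD=main@E [exp=B main=E]
After op 8 (commit): HEAD=main@F [exp=B main=F]
After op 9 (branch): HEAD=main@F [exp=B main=F topic=F]

Answer: main topic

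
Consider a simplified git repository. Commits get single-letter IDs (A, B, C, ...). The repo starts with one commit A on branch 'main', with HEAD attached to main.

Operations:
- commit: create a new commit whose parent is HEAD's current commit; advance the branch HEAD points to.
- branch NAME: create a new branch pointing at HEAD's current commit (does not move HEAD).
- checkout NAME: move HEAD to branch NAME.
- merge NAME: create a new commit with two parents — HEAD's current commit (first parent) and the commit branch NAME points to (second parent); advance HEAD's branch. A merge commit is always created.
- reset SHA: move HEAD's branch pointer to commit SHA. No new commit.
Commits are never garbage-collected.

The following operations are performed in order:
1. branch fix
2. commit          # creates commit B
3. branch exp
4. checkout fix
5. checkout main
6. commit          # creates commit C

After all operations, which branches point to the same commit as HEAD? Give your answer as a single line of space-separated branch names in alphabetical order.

Answer: main

Derivation:
After op 1 (branch): HEAD=main@A [fix=A main=A]
After op 2 (commit): HEAD=main@B [fix=A main=B]
After op 3 (branch): HEAD=main@B [exp=B fix=A main=B]
After op 4 (checkout): HEAD=fix@A [exp=B fix=A main=B]
After op 5 (checkout): HEAD=main@B [exp=B fix=A main=B]
After op 6 (commit): HEAD=main@C [exp=B fix=A main=C]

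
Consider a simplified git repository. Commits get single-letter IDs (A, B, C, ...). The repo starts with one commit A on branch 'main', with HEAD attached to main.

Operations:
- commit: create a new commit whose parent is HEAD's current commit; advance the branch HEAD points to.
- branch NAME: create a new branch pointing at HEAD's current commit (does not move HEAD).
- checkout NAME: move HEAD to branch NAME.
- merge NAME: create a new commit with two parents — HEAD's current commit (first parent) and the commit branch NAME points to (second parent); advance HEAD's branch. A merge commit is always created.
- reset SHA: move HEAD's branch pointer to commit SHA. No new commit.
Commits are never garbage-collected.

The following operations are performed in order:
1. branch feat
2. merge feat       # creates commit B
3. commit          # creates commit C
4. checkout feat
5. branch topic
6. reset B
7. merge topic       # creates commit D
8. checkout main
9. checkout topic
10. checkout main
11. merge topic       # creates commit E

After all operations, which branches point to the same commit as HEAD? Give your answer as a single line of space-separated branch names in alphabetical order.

Answer: main

Derivation:
After op 1 (branch): HEAD=main@A [feat=A main=A]
After op 2 (merge): HEAD=main@B [feat=A main=B]
After op 3 (commit): HEAD=main@C [feat=A main=C]
After op 4 (checkout): HEAD=feat@A [feat=A main=C]
After op 5 (branch): HEAD=feat@A [feat=A main=C topic=A]
After op 6 (reset): HEAD=feat@B [feat=B main=C topic=A]
After op 7 (merge): HEAD=feat@D [feat=D main=C topic=A]
After op 8 (checkout): HEAD=main@C [feat=D main=C topic=A]
After op 9 (checkout): HEAD=topic@A [feat=D main=C topic=A]
After op 10 (checkout): HEAD=main@C [feat=D main=C topic=A]
After op 11 (merge): HEAD=main@E [feat=D main=E topic=A]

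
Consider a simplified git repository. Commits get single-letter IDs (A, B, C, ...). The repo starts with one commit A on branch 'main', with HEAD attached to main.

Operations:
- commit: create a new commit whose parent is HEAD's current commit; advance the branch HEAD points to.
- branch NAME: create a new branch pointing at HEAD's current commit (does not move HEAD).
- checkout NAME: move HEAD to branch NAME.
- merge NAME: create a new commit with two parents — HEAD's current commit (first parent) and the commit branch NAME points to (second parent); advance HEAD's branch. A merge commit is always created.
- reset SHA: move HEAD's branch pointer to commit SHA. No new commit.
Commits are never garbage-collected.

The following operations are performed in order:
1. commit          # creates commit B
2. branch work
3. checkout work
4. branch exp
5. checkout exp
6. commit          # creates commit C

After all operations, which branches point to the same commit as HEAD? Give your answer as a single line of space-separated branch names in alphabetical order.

After op 1 (commit): HEAD=main@B [main=B]
After op 2 (branch): HEAD=main@B [main=B work=B]
After op 3 (checkout): HEAD=work@B [main=B work=B]
After op 4 (branch): HEAD=work@B [exp=B main=B work=B]
After op 5 (checkout): HEAD=exp@B [exp=B main=B work=B]
After op 6 (commit): HEAD=exp@C [exp=C main=B work=B]

Answer: exp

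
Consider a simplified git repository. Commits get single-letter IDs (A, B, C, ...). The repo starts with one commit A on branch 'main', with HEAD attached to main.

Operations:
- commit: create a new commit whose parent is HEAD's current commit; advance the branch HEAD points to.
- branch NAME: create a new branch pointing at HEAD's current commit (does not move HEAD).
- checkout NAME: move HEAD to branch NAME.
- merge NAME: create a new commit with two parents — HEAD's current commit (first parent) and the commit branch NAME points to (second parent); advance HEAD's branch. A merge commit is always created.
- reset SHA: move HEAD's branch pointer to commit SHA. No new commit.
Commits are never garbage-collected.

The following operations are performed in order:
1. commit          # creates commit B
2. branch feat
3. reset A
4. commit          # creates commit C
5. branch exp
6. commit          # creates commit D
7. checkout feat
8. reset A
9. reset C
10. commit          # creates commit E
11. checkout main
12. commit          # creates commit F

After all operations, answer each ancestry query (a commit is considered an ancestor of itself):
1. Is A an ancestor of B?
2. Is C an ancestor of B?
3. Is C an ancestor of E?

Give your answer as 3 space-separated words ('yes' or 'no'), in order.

After op 1 (commit): HEAD=main@B [main=B]
After op 2 (branch): HEAD=main@B [feat=B main=B]
After op 3 (reset): HEAD=main@A [feat=B main=A]
After op 4 (commit): HEAD=main@C [feat=B main=C]
After op 5 (branch): HEAD=main@C [exp=C feat=B main=C]
After op 6 (commit): HEAD=main@D [exp=C feat=B main=D]
After op 7 (checkout): HEAD=feat@B [exp=C feat=B main=D]
After op 8 (reset): HEAD=feat@A [exp=C feat=A main=D]
After op 9 (reset): HEAD=feat@C [exp=C feat=C main=D]
After op 10 (commit): HEAD=feat@E [exp=C feat=E main=D]
After op 11 (checkout): HEAD=main@D [exp=C feat=E main=D]
After op 12 (commit): HEAD=main@F [exp=C feat=E main=F]
ancestors(B) = {A,B}; A in? yes
ancestors(B) = {A,B}; C in? no
ancestors(E) = {A,C,E}; C in? yes

Answer: yes no yes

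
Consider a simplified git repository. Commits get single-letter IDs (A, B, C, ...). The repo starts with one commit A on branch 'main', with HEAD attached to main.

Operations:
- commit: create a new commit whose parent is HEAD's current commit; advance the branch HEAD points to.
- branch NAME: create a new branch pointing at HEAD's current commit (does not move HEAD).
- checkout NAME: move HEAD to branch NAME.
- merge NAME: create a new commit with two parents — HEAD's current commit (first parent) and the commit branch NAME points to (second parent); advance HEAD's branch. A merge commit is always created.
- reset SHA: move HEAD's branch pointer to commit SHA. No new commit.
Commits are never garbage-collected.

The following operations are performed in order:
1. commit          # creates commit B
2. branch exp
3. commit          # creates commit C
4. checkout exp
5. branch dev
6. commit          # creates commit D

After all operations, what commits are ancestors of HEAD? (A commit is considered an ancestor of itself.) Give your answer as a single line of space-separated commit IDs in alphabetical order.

After op 1 (commit): HEAD=main@B [main=B]
After op 2 (branch): HEAD=main@B [exp=B main=B]
After op 3 (commit): HEAD=main@C [exp=B main=C]
After op 4 (checkout): HEAD=exp@B [exp=B main=C]
After op 5 (branch): HEAD=exp@B [dev=B exp=B main=C]
After op 6 (commit): HEAD=exp@D [dev=B exp=D main=C]

Answer: A B D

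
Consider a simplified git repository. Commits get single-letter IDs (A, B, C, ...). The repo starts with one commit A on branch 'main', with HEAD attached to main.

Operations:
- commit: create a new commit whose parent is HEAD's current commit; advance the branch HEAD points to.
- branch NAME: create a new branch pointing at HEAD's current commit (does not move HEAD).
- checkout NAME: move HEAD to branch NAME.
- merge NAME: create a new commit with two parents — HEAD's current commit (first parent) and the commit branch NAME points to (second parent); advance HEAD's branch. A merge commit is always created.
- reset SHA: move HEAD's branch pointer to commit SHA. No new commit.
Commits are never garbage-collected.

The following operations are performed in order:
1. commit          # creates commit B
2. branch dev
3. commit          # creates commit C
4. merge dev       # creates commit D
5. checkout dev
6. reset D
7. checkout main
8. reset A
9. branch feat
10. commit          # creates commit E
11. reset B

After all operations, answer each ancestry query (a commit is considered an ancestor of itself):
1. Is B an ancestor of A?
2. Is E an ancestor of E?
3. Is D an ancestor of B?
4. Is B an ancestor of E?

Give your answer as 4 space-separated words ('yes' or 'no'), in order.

Answer: no yes no no

Derivation:
After op 1 (commit): HEAD=main@B [main=B]
After op 2 (branch): HEAD=main@B [dev=B main=B]
After op 3 (commit): HEAD=main@C [dev=B main=C]
After op 4 (merge): HEAD=main@D [dev=B main=D]
After op 5 (checkout): HEAD=dev@B [dev=B main=D]
After op 6 (reset): HEAD=dev@D [dev=D main=D]
After op 7 (checkout): HEAD=main@D [dev=D main=D]
After op 8 (reset): HEAD=main@A [dev=D main=A]
After op 9 (branch): HEAD=main@A [dev=D feat=A main=A]
After op 10 (commit): HEAD=main@E [dev=D feat=A main=E]
After op 11 (reset): HEAD=main@B [dev=D feat=A main=B]
ancestors(A) = {A}; B in? no
ancestors(E) = {A,E}; E in? yes
ancestors(B) = {A,B}; D in? no
ancestors(E) = {A,E}; B in? no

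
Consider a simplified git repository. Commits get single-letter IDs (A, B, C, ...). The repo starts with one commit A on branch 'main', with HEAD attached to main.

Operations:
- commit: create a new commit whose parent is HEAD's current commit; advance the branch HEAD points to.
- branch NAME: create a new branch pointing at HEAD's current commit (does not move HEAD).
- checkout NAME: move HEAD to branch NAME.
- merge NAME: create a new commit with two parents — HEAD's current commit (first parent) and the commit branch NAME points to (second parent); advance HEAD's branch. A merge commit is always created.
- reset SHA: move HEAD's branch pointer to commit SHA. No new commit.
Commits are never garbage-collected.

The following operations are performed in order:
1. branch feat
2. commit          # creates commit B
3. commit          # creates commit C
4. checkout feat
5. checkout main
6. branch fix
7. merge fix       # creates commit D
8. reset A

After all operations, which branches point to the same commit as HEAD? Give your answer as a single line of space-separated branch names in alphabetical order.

After op 1 (branch): HEAD=main@A [feat=A main=A]
After op 2 (commit): HEAD=main@B [feat=A main=B]
After op 3 (commit): HEAD=main@C [feat=A main=C]
After op 4 (checkout): HEAD=feat@A [feat=A main=C]
After op 5 (checkout): HEAD=main@C [feat=A main=C]
After op 6 (branch): HEAD=main@C [feat=A fix=C main=C]
After op 7 (merge): HEAD=main@D [feat=A fix=C main=D]
After op 8 (reset): HEAD=main@A [feat=A fix=C main=A]

Answer: feat main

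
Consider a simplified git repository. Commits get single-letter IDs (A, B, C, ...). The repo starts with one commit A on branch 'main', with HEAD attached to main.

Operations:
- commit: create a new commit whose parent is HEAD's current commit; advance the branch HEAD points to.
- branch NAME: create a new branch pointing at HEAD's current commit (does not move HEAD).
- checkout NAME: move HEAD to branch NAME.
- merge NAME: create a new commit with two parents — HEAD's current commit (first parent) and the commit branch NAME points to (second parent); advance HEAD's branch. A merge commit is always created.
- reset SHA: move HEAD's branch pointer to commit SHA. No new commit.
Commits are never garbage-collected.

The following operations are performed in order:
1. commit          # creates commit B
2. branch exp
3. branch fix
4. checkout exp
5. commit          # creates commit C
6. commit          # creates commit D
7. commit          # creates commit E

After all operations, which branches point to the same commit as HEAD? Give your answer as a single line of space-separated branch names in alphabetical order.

After op 1 (commit): HEAD=main@B [main=B]
After op 2 (branch): HEAD=main@B [exp=B main=B]
After op 3 (branch): HEAD=main@B [exp=B fix=B main=B]
After op 4 (checkout): HEAD=exp@B [exp=B fix=B main=B]
After op 5 (commit): HEAD=exp@C [exp=C fix=B main=B]
After op 6 (commit): HEAD=exp@D [exp=D fix=B main=B]
After op 7 (commit): HEAD=exp@E [exp=E fix=B main=B]

Answer: exp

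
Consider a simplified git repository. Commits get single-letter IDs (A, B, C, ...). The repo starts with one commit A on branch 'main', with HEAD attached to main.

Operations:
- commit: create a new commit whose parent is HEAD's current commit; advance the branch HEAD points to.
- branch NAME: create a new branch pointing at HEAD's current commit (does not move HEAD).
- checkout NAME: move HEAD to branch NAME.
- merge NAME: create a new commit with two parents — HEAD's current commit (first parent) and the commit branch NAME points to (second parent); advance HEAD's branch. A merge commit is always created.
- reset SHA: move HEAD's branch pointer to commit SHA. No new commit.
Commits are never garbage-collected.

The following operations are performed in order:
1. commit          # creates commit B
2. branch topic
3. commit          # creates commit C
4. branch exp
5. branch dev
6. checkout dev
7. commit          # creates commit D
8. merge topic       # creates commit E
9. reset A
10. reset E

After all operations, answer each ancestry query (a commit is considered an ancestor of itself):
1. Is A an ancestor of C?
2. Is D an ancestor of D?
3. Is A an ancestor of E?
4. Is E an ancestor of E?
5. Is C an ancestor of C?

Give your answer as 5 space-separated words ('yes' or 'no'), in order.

After op 1 (commit): HEAD=main@B [main=B]
After op 2 (branch): HEAD=main@B [main=B topic=B]
After op 3 (commit): HEAD=main@C [main=C topic=B]
After op 4 (branch): HEAD=main@C [exp=C main=C topic=B]
After op 5 (branch): HEAD=main@C [dev=C exp=C main=C topic=B]
After op 6 (checkout): HEAD=dev@C [dev=C exp=C main=C topic=B]
After op 7 (commit): HEAD=dev@D [dev=D exp=C main=C topic=B]
After op 8 (merge): HEAD=dev@E [dev=E exp=C main=C topic=B]
After op 9 (reset): HEAD=dev@A [dev=A exp=C main=C topic=B]
After op 10 (reset): HEAD=dev@E [dev=E exp=C main=C topic=B]
ancestors(C) = {A,B,C}; A in? yes
ancestors(D) = {A,B,C,D}; D in? yes
ancestors(E) = {A,B,C,D,E}; A in? yes
ancestors(E) = {A,B,C,D,E}; E in? yes
ancestors(C) = {A,B,C}; C in? yes

Answer: yes yes yes yes yes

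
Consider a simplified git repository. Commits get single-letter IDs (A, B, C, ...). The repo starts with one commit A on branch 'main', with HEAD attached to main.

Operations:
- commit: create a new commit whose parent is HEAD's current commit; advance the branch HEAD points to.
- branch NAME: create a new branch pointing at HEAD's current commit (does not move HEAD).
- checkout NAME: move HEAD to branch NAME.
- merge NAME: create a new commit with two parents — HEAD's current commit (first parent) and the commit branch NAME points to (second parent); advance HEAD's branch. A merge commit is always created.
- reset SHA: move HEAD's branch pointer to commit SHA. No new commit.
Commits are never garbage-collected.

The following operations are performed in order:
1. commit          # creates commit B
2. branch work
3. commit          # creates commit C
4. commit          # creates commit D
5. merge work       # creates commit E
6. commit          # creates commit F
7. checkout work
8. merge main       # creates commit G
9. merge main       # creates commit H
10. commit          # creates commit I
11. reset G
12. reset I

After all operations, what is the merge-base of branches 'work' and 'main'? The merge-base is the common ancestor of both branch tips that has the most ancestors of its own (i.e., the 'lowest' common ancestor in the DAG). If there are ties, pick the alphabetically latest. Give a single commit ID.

After op 1 (commit): HEAD=main@B [main=B]
After op 2 (branch): HEAD=main@B [main=B work=B]
After op 3 (commit): HEAD=main@C [main=C work=B]
After op 4 (commit): HEAD=main@D [main=D work=B]
After op 5 (merge): HEAD=main@E [main=E work=B]
After op 6 (commit): HEAD=main@F [main=F work=B]
After op 7 (checkout): HEAD=work@B [main=F work=B]
After op 8 (merge): HEAD=work@G [main=F work=G]
After op 9 (merge): HEAD=work@H [main=F work=H]
After op 10 (commit): HEAD=work@I [main=F work=I]
After op 11 (reset): HEAD=work@G [main=F work=G]
After op 12 (reset): HEAD=work@I [main=F work=I]
ancestors(work=I): ['A', 'B', 'C', 'D', 'E', 'F', 'G', 'H', 'I']
ancestors(main=F): ['A', 'B', 'C', 'D', 'E', 'F']
common: ['A', 'B', 'C', 'D', 'E', 'F']

Answer: F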